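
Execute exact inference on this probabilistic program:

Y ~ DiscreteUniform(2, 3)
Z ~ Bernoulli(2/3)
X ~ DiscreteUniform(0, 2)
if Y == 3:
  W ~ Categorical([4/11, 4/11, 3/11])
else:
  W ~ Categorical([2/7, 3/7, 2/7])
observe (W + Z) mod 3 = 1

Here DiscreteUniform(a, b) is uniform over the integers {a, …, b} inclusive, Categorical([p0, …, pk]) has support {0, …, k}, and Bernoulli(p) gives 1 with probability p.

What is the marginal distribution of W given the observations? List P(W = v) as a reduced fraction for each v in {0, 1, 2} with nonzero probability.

P(W=0) = 100/161, P(W=1) = 61/161

Enumerate traces; 12 have nonzero weight after conditioning:
  (Y=2, Z=0, X=0, W=1) weight 1/42
  (Y=2, Z=0, X=1, W=1) weight 1/42
  (Y=2, Z=0, X=2, W=1) weight 1/42
  (Y=2, Z=1, X=0, W=0) weight 2/63
  (Y=2, Z=1, X=1, W=0) weight 2/63
  (Y=2, Z=1, X=2, W=0) weight 2/63
  (Y=3, Z=0, X=0, W=1) weight 2/99
  (Y=3, Z=0, X=1, W=1) weight 2/99
  … 4 more
Group by W:
  weight(W=0) = 50/231
  weight(W=1) = 61/462
Total weight = 50/231 + 61/462 = 23/66
P(W=0 | obs) = 50/231 / 23/66 = 100/161
P(W=1 | obs) = 61/462 / 23/66 = 61/161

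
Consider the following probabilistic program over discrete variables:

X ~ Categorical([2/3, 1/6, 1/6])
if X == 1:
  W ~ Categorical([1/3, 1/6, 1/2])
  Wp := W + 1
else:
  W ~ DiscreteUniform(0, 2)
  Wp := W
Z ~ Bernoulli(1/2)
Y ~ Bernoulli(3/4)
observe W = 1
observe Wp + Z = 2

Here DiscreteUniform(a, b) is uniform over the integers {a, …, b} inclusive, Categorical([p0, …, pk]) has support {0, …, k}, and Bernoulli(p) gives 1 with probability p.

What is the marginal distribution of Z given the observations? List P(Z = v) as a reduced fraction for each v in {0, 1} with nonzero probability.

Enumerate traces; 6 have nonzero weight after conditioning:
  (X=0, W=1, Z=1, Y=0) weight 1/36
  (X=0, W=1, Z=1, Y=1) weight 1/12
  (X=1, W=1, Z=0, Y=0) weight 1/288
  (X=1, W=1, Z=0, Y=1) weight 1/96
  (X=2, W=1, Z=1, Y=0) weight 1/144
  (X=2, W=1, Z=1, Y=1) weight 1/48
Group by Z:
  weight(Z=0) = 1/72
  weight(Z=1) = 5/36
Total weight = 1/72 + 5/36 = 11/72
P(Z=0 | obs) = 1/72 / 11/72 = 1/11
P(Z=1 | obs) = 5/36 / 11/72 = 10/11

P(Z=0) = 1/11, P(Z=1) = 10/11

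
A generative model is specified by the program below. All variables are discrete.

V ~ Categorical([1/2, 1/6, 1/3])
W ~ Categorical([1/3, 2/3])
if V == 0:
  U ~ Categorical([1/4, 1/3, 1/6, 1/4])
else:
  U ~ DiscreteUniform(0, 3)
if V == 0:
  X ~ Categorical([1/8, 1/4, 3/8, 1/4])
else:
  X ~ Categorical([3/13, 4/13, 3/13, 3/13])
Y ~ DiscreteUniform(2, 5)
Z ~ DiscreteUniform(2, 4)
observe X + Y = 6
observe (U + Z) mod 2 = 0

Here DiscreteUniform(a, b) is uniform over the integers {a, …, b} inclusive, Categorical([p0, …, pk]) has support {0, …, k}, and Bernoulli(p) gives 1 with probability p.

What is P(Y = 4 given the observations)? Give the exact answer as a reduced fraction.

P(Y = 4 | obs) = 1095/2987

Enumerate traces; 108 have nonzero weight after conditioning:
  (V=0, W=0, U=0, X=1, Y=5, Z=2) weight 1/1152
  (V=0, W=0, U=0, X=1, Y=5, Z=4) weight 1/1152
  (V=0, W=0, U=0, X=2, Y=4, Z=2) weight 1/768
  (V=0, W=0, U=0, X=2, Y=4, Z=4) weight 1/768
  (V=0, W=0, U=0, X=3, Y=3, Z=2) weight 1/1152
  (V=0, W=0, U=0, X=3, Y=3, Z=4) weight 1/1152
  (V=0, W=0, U=1, X=1, Y=5, Z=3) weight 1/864
  (V=0, W=0, U=1, X=2, Y=4, Z=3) weight 1/576
  … 100 more
Group by Y:
  weight(Y=3) = 437/14976
  weight(Y=4) = 365/9984
  weight(Y=5) = 509/14976
Total weight = 437/14976 + 365/9984 + 509/14976 = 2987/29952
P(Y=3 | obs) = 437/14976 / 2987/29952 = 874/2987
P(Y=4 | obs) = 365/9984 / 2987/29952 = 1095/2987
P(Y=5 | obs) = 509/14976 / 2987/29952 = 1018/2987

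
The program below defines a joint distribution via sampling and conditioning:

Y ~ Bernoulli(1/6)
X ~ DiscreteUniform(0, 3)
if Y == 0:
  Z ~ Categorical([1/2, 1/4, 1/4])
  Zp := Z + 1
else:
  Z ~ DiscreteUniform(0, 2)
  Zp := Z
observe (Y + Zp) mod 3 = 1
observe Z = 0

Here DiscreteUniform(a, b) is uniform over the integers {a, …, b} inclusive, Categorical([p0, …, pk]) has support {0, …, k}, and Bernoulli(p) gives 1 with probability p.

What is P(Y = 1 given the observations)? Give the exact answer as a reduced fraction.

Enumerate traces; 8 have nonzero weight after conditioning:
  (Y=0, X=0, Z=0) weight 5/48
  (Y=0, X=1, Z=0) weight 5/48
  (Y=0, X=2, Z=0) weight 5/48
  (Y=0, X=3, Z=0) weight 5/48
  (Y=1, X=0, Z=0) weight 1/72
  (Y=1, X=1, Z=0) weight 1/72
  (Y=1, X=2, Z=0) weight 1/72
  (Y=1, X=3, Z=0) weight 1/72
Group by Y:
  weight(Y=0) = 5/12
  weight(Y=1) = 1/18
Total weight = 5/12 + 1/18 = 17/36
P(Y=0 | obs) = 5/12 / 17/36 = 15/17
P(Y=1 | obs) = 1/18 / 17/36 = 2/17

P(Y = 1 | obs) = 2/17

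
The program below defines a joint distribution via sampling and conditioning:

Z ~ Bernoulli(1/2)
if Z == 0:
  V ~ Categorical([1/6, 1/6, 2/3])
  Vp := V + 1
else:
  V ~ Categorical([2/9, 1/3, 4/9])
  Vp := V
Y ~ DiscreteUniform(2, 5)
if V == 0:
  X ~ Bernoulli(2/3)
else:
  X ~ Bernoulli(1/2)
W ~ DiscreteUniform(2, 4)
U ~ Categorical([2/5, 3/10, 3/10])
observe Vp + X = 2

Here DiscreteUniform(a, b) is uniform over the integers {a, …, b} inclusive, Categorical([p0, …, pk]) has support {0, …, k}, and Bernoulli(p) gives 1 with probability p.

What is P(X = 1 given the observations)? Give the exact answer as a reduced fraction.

Enumerate traces; 144 have nonzero weight after conditioning:
  (Z=0, V=0, Y=2, X=1, W=2, U=0) weight 1/540
  (Z=0, V=0, Y=2, X=1, W=2, U=1) weight 1/720
  (Z=0, V=0, Y=2, X=1, W=2, U=2) weight 1/720
  (Z=0, V=0, Y=2, X=1, W=3, U=0) weight 1/540
  (Z=0, V=0, Y=2, X=1, W=3, U=1) weight 1/720
  (Z=0, V=0, Y=2, X=1, W=3, U=2) weight 1/720
  (Z=0, V=0, Y=2, X=1, W=4, U=0) weight 1/540
  (Z=0, V=0, Y=2, X=1, W=4, U=1) weight 1/720
  (Z=0, V=1, Y=2, X=0, W=2, U=0) weight 1/720
  … 135 more
Group by X:
  weight(X=0) = 11/72
  weight(X=1) = 5/36
Total weight = 11/72 + 5/36 = 7/24
P(X=0 | obs) = 11/72 / 7/24 = 11/21
P(X=1 | obs) = 5/36 / 7/24 = 10/21

P(X = 1 | obs) = 10/21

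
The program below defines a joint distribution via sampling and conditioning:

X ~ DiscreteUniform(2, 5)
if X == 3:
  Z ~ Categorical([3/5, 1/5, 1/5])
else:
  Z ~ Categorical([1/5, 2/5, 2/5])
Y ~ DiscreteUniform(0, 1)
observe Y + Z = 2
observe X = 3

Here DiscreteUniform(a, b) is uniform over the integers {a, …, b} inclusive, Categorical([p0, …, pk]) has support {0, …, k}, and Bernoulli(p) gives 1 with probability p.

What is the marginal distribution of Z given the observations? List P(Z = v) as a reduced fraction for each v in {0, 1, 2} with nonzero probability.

Enumerate traces; 2 have nonzero weight after conditioning:
  (X=3, Z=1, Y=1) weight 1/40
  (X=3, Z=2, Y=0) weight 1/40
Group by Z:
  weight(Z=1) = 1/40
  weight(Z=2) = 1/40
Total weight = 1/40 + 1/40 = 1/20
P(Z=1 | obs) = 1/40 / 1/20 = 1/2
P(Z=2 | obs) = 1/40 / 1/20 = 1/2

P(Z=1) = 1/2, P(Z=2) = 1/2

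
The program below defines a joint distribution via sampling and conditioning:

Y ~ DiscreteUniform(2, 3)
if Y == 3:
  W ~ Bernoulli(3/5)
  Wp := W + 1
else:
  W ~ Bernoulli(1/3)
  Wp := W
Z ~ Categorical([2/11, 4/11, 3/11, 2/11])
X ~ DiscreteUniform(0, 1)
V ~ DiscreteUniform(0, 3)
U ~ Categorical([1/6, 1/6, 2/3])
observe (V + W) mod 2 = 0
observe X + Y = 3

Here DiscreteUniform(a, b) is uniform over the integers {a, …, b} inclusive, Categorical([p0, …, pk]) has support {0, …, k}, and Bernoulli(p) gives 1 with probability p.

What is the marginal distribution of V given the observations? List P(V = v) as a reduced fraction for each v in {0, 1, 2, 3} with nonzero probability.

Enumerate traces; 96 have nonzero weight after conditioning:
  (Y=2, W=0, Z=0, X=1, V=0, U=0) weight 1/792
  (Y=2, W=0, Z=0, X=1, V=0, U=1) weight 1/792
  (Y=2, W=0, Z=0, X=1, V=0, U=2) weight 1/198
  (Y=2, W=0, Z=0, X=1, V=2, U=0) weight 1/792
  (Y=2, W=0, Z=0, X=1, V=2, U=1) weight 1/792
  (Y=2, W=0, Z=0, X=1, V=2, U=2) weight 1/198
  (Y=2, W=0, Z=1, X=1, V=0, U=0) weight 1/396
  (Y=2, W=0, Z=1, X=1, V=0, U=1) weight 1/396
  (Y=2, W=1, Z=0, X=1, V=1, U=0) weight 1/1584
  (Y=2, W=1, Z=0, X=1, V=3, U=0) weight 1/1584
  … 86 more
Group by V:
  weight(V=0) = 1/15
  weight(V=1) = 7/120
  weight(V=2) = 1/15
  weight(V=3) = 7/120
Total weight = 1/15 + 7/120 + 1/15 + 7/120 = 1/4
P(V=0 | obs) = 1/15 / 1/4 = 4/15
P(V=1 | obs) = 7/120 / 1/4 = 7/30
P(V=2 | obs) = 1/15 / 1/4 = 4/15
P(V=3 | obs) = 7/120 / 1/4 = 7/30

P(V=0) = 4/15, P(V=1) = 7/30, P(V=2) = 4/15, P(V=3) = 7/30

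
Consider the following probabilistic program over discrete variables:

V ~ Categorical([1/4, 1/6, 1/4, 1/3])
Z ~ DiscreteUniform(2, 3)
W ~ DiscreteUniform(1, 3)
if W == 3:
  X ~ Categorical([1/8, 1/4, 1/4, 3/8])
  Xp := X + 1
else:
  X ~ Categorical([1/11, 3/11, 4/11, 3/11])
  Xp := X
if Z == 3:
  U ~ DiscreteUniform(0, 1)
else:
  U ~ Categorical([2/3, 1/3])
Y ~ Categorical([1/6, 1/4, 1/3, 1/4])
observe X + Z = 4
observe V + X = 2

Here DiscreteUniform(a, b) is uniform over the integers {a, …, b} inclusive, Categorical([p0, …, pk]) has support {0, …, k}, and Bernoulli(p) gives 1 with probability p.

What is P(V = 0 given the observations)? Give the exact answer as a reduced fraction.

Enumerate traces; 48 have nonzero weight after conditioning:
  (V=0, Z=2, W=1, X=2, U=0, Y=0) weight 1/594
  (V=0, Z=2, W=1, X=2, U=0, Y=1) weight 1/396
  (V=0, Z=2, W=1, X=2, U=0, Y=2) weight 1/297
  (V=0, Z=2, W=1, X=2, U=0, Y=3) weight 1/396
  (V=0, Z=2, W=1, X=2, U=1, Y=0) weight 1/1188
  (V=0, Z=2, W=1, X=2, U=1, Y=1) weight 1/792
  (V=0, Z=2, W=1, X=2, U=1, Y=2) weight 1/594
  (V=0, Z=2, W=1, X=2, U=1, Y=3) weight 1/792
  (V=1, Z=3, W=1, X=1, U=0, Y=0) weight 1/1584
  … 39 more
Group by V:
  weight(V=0) = 43/1056
  weight(V=1) = 35/1584
Total weight = 43/1056 + 35/1584 = 199/3168
P(V=0 | obs) = 43/1056 / 199/3168 = 129/199
P(V=1 | obs) = 35/1584 / 199/3168 = 70/199

P(V = 0 | obs) = 129/199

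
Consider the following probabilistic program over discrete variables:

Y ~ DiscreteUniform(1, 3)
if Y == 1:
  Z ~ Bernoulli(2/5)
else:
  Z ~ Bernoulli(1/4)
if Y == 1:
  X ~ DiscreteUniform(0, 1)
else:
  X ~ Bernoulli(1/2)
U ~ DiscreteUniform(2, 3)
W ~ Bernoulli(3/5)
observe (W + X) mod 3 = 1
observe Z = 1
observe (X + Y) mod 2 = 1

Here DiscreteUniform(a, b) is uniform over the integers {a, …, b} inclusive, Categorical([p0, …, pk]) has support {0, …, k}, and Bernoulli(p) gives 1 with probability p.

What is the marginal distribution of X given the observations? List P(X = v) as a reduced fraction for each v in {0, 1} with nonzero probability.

P(X=0) = 39/49, P(X=1) = 10/49

Enumerate traces; 6 have nonzero weight after conditioning:
  (Y=1, Z=1, X=0, U=2, W=1) weight 1/50
  (Y=1, Z=1, X=0, U=3, W=1) weight 1/50
  (Y=2, Z=1, X=1, U=2, W=0) weight 1/120
  (Y=2, Z=1, X=1, U=3, W=0) weight 1/120
  (Y=3, Z=1, X=0, U=2, W=1) weight 1/80
  (Y=3, Z=1, X=0, U=3, W=1) weight 1/80
Group by X:
  weight(X=0) = 13/200
  weight(X=1) = 1/60
Total weight = 13/200 + 1/60 = 49/600
P(X=0 | obs) = 13/200 / 49/600 = 39/49
P(X=1 | obs) = 1/60 / 49/600 = 10/49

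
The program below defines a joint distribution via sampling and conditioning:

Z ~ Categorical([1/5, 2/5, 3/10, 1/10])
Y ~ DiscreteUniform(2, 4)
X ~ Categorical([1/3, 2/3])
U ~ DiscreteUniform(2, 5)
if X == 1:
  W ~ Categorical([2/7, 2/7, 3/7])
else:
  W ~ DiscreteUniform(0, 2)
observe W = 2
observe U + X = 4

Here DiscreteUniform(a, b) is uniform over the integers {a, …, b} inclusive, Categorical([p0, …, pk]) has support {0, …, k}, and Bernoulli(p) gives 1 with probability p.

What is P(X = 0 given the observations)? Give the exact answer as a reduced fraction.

P(X = 0 | obs) = 7/25

Enumerate traces; 24 have nonzero weight after conditioning:
  (Z=0, Y=2, X=0, U=4, W=2) weight 1/540
  (Z=0, Y=2, X=1, U=3, W=2) weight 1/210
  (Z=0, Y=3, X=0, U=4, W=2) weight 1/540
  (Z=0, Y=3, X=1, U=3, W=2) weight 1/210
  (Z=0, Y=4, X=0, U=4, W=2) weight 1/540
  (Z=0, Y=4, X=1, U=3, W=2) weight 1/210
  (Z=1, Y=2, X=0, U=4, W=2) weight 1/270
  (Z=1, Y=2, X=1, U=3, W=2) weight 1/105
  … 16 more
Group by X:
  weight(X=0) = 1/36
  weight(X=1) = 1/14
Total weight = 1/36 + 1/14 = 25/252
P(X=0 | obs) = 1/36 / 25/252 = 7/25
P(X=1 | obs) = 1/14 / 25/252 = 18/25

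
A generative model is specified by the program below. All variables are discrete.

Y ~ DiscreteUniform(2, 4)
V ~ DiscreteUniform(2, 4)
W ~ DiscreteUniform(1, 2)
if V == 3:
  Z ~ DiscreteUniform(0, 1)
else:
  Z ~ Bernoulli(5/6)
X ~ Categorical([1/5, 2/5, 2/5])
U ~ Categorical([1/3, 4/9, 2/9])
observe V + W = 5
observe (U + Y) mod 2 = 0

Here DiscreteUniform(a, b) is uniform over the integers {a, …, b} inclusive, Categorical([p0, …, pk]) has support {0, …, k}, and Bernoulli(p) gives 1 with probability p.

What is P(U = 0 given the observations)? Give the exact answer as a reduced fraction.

P(U = 0 | obs) = 3/7

Enumerate traces; 60 have nonzero weight after conditioning:
  (Y=2, V=3, W=2, Z=0, X=0, U=0) weight 1/540
  (Y=2, V=3, W=2, Z=0, X=0, U=2) weight 1/810
  (Y=2, V=3, W=2, Z=0, X=1, U=0) weight 1/270
  (Y=2, V=3, W=2, Z=0, X=1, U=2) weight 1/405
  (Y=2, V=3, W=2, Z=0, X=2, U=0) weight 1/270
  (Y=2, V=3, W=2, Z=0, X=2, U=2) weight 1/405
  (Y=2, V=3, W=2, Z=1, X=0, U=0) weight 1/540
  (Y=2, V=3, W=2, Z=1, X=0, U=2) weight 1/810
  (Y=3, V=3, W=2, Z=0, X=0, U=1) weight 1/405
  … 51 more
Group by U:
  weight(U=0) = 2/27
  weight(U=1) = 4/81
  weight(U=2) = 4/81
Total weight = 2/27 + 4/81 + 4/81 = 14/81
P(U=0 | obs) = 2/27 / 14/81 = 3/7
P(U=1 | obs) = 4/81 / 14/81 = 2/7
P(U=2 | obs) = 4/81 / 14/81 = 2/7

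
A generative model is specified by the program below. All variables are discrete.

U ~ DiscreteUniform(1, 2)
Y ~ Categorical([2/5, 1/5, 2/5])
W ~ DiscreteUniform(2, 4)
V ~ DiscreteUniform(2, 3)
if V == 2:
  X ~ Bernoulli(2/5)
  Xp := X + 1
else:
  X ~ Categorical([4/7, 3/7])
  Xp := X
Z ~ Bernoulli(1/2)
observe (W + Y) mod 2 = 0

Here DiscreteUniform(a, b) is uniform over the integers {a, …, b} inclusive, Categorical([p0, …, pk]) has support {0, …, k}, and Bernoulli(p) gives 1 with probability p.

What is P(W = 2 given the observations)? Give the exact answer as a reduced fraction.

P(W = 2 | obs) = 4/9

Enumerate traces; 80 have nonzero weight after conditioning:
  (U=1, Y=0, W=2, V=2, X=0, Z=0) weight 1/100
  (U=1, Y=0, W=2, V=2, X=0, Z=1) weight 1/100
  (U=1, Y=0, W=2, V=2, X=1, Z=0) weight 1/150
  (U=1, Y=0, W=2, V=2, X=1, Z=1) weight 1/150
  (U=1, Y=0, W=2, V=3, X=0, Z=0) weight 1/105
  (U=1, Y=0, W=2, V=3, X=0, Z=1) weight 1/105
  (U=1, Y=0, W=2, V=3, X=1, Z=0) weight 1/140
  (U=1, Y=0, W=2, V=3, X=1, Z=1) weight 1/140
  (U=1, Y=0, W=4, V=2, X=0, Z=0) weight 1/100
  (U=1, Y=1, W=3, V=2, X=0, Z=0) weight 1/200
  … 70 more
Group by W:
  weight(W=2) = 4/15
  weight(W=3) = 1/15
  weight(W=4) = 4/15
Total weight = 4/15 + 1/15 + 4/15 = 3/5
P(W=2 | obs) = 4/15 / 3/5 = 4/9
P(W=3 | obs) = 1/15 / 3/5 = 1/9
P(W=4 | obs) = 4/15 / 3/5 = 4/9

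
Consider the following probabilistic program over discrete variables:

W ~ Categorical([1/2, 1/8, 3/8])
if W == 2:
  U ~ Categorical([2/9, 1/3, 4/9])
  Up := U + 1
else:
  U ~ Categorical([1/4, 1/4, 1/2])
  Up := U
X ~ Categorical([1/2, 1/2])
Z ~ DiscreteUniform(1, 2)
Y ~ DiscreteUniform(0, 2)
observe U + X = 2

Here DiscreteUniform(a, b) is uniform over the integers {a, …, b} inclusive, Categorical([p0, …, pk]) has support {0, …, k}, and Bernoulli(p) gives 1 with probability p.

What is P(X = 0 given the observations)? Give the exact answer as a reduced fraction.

Enumerate traces; 36 have nonzero weight after conditioning:
  (W=0, U=1, X=1, Z=1, Y=0) weight 1/96
  (W=0, U=1, X=1, Z=1, Y=1) weight 1/96
  (W=0, U=1, X=1, Z=1, Y=2) weight 1/96
  (W=0, U=1, X=1, Z=2, Y=0) weight 1/96
  (W=0, U=1, X=1, Z=2, Y=1) weight 1/96
  (W=0, U=1, X=1, Z=2, Y=2) weight 1/96
  (W=0, U=2, X=0, Z=1, Y=0) weight 1/48
  (W=0, U=2, X=0, Z=1, Y=1) weight 1/48
  … 28 more
Group by X:
  weight(X=0) = 23/96
  weight(X=1) = 9/64
Total weight = 23/96 + 9/64 = 73/192
P(X=0 | obs) = 23/96 / 73/192 = 46/73
P(X=1 | obs) = 9/64 / 73/192 = 27/73

P(X = 0 | obs) = 46/73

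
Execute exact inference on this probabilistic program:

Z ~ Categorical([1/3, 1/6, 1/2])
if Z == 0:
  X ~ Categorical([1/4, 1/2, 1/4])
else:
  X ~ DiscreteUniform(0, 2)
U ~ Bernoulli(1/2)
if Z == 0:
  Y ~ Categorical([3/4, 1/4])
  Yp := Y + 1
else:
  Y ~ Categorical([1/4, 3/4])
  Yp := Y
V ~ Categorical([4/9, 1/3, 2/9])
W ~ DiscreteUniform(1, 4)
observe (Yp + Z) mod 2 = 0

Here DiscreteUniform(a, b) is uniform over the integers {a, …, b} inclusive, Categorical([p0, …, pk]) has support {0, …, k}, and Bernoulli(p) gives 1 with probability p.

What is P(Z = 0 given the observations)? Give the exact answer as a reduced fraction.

P(Z = 0 | obs) = 1/4

Enumerate traces; 216 have nonzero weight after conditioning:
  (Z=0, X=0, U=0, Y=1, V=0, W=1) weight 1/864
  (Z=0, X=0, U=0, Y=1, V=0, W=2) weight 1/864
  (Z=0, X=0, U=0, Y=1, V=0, W=3) weight 1/864
  (Z=0, X=0, U=0, Y=1, V=0, W=4) weight 1/864
  (Z=0, X=0, U=0, Y=1, V=1, W=1) weight 1/1152
  (Z=0, X=0, U=0, Y=1, V=1, W=2) weight 1/1152
  (Z=0, X=0, U=0, Y=1, V=1, W=3) weight 1/1152
  (Z=0, X=0, U=0, Y=1, V=1, W=4) weight 1/1152
  (Z=1, X=0, U=0, Y=1, V=0, W=1) weight 1/432
  (Z=2, X=0, U=0, Y=0, V=0, W=1) weight 1/432
  … 206 more
Group by Z:
  weight(Z=0) = 1/12
  weight(Z=1) = 1/8
  weight(Z=2) = 1/8
Total weight = 1/12 + 1/8 + 1/8 = 1/3
P(Z=0 | obs) = 1/12 / 1/3 = 1/4
P(Z=1 | obs) = 1/8 / 1/3 = 3/8
P(Z=2 | obs) = 1/8 / 1/3 = 3/8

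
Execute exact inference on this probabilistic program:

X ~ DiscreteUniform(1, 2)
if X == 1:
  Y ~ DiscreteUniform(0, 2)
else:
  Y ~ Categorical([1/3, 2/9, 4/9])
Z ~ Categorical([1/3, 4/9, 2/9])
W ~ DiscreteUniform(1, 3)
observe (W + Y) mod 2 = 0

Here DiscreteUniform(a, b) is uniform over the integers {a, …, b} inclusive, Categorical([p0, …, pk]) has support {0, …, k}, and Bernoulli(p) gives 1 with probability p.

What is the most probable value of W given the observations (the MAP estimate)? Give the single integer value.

Enumerate traces; 24 have nonzero weight after conditioning:
  (X=1, Y=0, Z=0, W=2) weight 1/54
  (X=1, Y=0, Z=1, W=2) weight 2/81
  (X=1, Y=0, Z=2, W=2) weight 1/81
  (X=1, Y=1, Z=0, W=1) weight 1/54
  (X=1, Y=1, Z=0, W=3) weight 1/54
  (X=1, Y=1, Z=1, W=1) weight 2/81
  (X=1, Y=1, Z=1, W=3) weight 2/81
  (X=1, Y=1, Z=2, W=1) weight 1/81
  … 16 more
Group by W:
  weight(W=1) = 5/54
  weight(W=2) = 13/54
  weight(W=3) = 5/54
Total weight = 5/54 + 13/54 + 5/54 = 23/54
P(W=1 | obs) = 5/54 / 23/54 = 5/23
P(W=2 | obs) = 13/54 / 23/54 = 13/23
P(W=3 | obs) = 5/54 / 23/54 = 5/23
argmax = 2

argmax_v P(W = v | obs) = 2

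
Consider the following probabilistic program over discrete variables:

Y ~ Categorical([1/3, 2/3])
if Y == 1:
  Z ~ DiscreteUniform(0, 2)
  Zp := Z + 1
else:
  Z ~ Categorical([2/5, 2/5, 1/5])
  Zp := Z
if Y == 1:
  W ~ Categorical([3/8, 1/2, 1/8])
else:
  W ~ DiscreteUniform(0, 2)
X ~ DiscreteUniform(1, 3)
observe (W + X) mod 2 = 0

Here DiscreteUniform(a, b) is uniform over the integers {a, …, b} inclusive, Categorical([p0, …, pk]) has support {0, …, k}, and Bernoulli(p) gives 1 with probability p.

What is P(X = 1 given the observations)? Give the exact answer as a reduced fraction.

Enumerate traces; 24 have nonzero weight after conditioning:
  (Y=0, Z=0, W=0, X=2) weight 2/135
  (Y=0, Z=0, W=1, X=1) weight 2/135
  (Y=0, Z=0, W=1, X=3) weight 2/135
  (Y=0, Z=0, W=2, X=2) weight 2/135
  (Y=0, Z=1, W=0, X=2) weight 2/135
  (Y=0, Z=1, W=1, X=1) weight 2/135
  (Y=0, Z=1, W=1, X=3) weight 2/135
  (Y=0, Z=1, W=2, X=2) weight 2/135
  … 16 more
Group by X:
  weight(X=1) = 4/27
  weight(X=2) = 5/27
  weight(X=3) = 4/27
Total weight = 4/27 + 5/27 + 4/27 = 13/27
P(X=1 | obs) = 4/27 / 13/27 = 4/13
P(X=2 | obs) = 5/27 / 13/27 = 5/13
P(X=3 | obs) = 4/27 / 13/27 = 4/13

P(X = 1 | obs) = 4/13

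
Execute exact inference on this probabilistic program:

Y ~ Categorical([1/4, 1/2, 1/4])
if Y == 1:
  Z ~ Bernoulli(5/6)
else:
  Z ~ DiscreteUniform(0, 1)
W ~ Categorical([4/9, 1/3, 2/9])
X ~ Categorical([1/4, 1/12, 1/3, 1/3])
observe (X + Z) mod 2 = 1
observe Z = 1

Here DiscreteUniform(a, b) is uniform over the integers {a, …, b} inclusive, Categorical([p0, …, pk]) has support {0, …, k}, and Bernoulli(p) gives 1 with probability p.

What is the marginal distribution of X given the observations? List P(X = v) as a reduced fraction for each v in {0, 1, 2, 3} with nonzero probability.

Enumerate traces; 18 have nonzero weight after conditioning:
  (Y=0, Z=1, W=0, X=0) weight 1/72
  (Y=0, Z=1, W=0, X=2) weight 1/54
  (Y=0, Z=1, W=1, X=0) weight 1/96
  (Y=0, Z=1, W=1, X=2) weight 1/72
  (Y=0, Z=1, W=2, X=0) weight 1/144
  (Y=0, Z=1, W=2, X=2) weight 1/108
  (Y=1, Z=1, W=0, X=0) weight 5/108
  (Y=1, Z=1, W=0, X=2) weight 5/81
  … 10 more
Group by X:
  weight(X=0) = 1/6
  weight(X=2) = 2/9
Total weight = 1/6 + 2/9 = 7/18
P(X=0 | obs) = 1/6 / 7/18 = 3/7
P(X=2 | obs) = 2/9 / 7/18 = 4/7

P(X=0) = 3/7, P(X=2) = 4/7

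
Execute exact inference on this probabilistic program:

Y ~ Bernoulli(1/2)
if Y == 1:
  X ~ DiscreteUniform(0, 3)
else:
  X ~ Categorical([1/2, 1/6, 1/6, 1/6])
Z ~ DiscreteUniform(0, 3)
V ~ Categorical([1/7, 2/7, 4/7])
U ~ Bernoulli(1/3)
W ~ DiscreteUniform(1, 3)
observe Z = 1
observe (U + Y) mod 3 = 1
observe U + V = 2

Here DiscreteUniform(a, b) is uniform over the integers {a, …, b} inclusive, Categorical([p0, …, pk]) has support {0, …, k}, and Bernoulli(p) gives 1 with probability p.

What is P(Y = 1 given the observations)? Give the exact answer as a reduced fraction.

P(Y = 1 | obs) = 4/5

Enumerate traces; 24 have nonzero weight after conditioning:
  (Y=0, X=0, Z=1, V=1, U=1, W=1) weight 1/504
  (Y=0, X=0, Z=1, V=1, U=1, W=2) weight 1/504
  (Y=0, X=0, Z=1, V=1, U=1, W=3) weight 1/504
  (Y=0, X=1, Z=1, V=1, U=1, W=1) weight 1/1512
  (Y=0, X=1, Z=1, V=1, U=1, W=2) weight 1/1512
  (Y=0, X=1, Z=1, V=1, U=1, W=3) weight 1/1512
  (Y=0, X=2, Z=1, V=1, U=1, W=1) weight 1/1512
  (Y=0, X=2, Z=1, V=1, U=1, W=2) weight 1/1512
  (Y=1, X=0, Z=1, V=2, U=0, W=1) weight 1/252
  … 15 more
Group by Y:
  weight(Y=0) = 1/84
  weight(Y=1) = 1/21
Total weight = 1/84 + 1/21 = 5/84
P(Y=0 | obs) = 1/84 / 5/84 = 1/5
P(Y=1 | obs) = 1/21 / 5/84 = 4/5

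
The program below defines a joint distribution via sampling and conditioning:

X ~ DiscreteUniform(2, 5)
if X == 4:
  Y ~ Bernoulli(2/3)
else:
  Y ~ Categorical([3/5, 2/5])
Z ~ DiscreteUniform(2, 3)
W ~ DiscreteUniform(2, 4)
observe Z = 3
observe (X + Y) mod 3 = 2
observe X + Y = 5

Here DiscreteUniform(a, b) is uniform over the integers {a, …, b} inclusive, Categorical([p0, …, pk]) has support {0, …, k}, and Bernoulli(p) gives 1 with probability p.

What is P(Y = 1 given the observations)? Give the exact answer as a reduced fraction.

P(Y = 1 | obs) = 10/19

Enumerate traces; 6 have nonzero weight after conditioning:
  (X=4, Y=1, Z=3, W=2) weight 1/36
  (X=4, Y=1, Z=3, W=3) weight 1/36
  (X=4, Y=1, Z=3, W=4) weight 1/36
  (X=5, Y=0, Z=3, W=2) weight 1/40
  (X=5, Y=0, Z=3, W=3) weight 1/40
  (X=5, Y=0, Z=3, W=4) weight 1/40
Group by Y:
  weight(Y=0) = 3/40
  weight(Y=1) = 1/12
Total weight = 3/40 + 1/12 = 19/120
P(Y=0 | obs) = 3/40 / 19/120 = 9/19
P(Y=1 | obs) = 1/12 / 19/120 = 10/19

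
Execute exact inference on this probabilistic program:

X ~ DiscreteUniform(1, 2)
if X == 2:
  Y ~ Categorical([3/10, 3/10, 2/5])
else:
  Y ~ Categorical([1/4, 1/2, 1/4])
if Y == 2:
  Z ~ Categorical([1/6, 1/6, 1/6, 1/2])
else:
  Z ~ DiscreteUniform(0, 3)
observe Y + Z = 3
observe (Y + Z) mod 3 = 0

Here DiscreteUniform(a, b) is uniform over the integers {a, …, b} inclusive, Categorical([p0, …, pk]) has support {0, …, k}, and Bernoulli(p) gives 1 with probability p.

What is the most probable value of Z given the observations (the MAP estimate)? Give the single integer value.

Enumerate traces; 6 have nonzero weight after conditioning:
  (X=1, Y=0, Z=3) weight 1/32
  (X=1, Y=1, Z=2) weight 1/16
  (X=1, Y=2, Z=1) weight 1/48
  (X=2, Y=0, Z=3) weight 3/80
  (X=2, Y=1, Z=2) weight 3/80
  (X=2, Y=2, Z=1) weight 1/30
Group by Z:
  weight(Z=1) = 13/240
  weight(Z=2) = 1/10
  weight(Z=3) = 11/160
Total weight = 13/240 + 1/10 + 11/160 = 107/480
P(Z=1 | obs) = 13/240 / 107/480 = 26/107
P(Z=2 | obs) = 1/10 / 107/480 = 48/107
P(Z=3 | obs) = 11/160 / 107/480 = 33/107
argmax = 2

argmax_v P(Z = v | obs) = 2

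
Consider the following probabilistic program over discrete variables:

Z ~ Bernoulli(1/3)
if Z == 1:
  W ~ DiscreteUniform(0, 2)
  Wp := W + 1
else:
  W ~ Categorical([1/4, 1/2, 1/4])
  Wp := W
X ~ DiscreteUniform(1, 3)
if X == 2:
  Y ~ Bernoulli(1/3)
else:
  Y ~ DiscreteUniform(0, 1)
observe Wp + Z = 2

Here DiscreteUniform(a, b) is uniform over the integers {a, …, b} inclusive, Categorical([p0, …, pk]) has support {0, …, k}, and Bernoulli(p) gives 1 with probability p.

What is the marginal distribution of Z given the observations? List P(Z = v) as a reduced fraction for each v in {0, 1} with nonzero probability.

P(Z=0) = 3/5, P(Z=1) = 2/5

Enumerate traces; 12 have nonzero weight after conditioning:
  (Z=0, W=2, X=1, Y=0) weight 1/36
  (Z=0, W=2, X=1, Y=1) weight 1/36
  (Z=0, W=2, X=2, Y=0) weight 1/27
  (Z=0, W=2, X=2, Y=1) weight 1/54
  (Z=0, W=2, X=3, Y=0) weight 1/36
  (Z=0, W=2, X=3, Y=1) weight 1/36
  (Z=1, W=0, X=1, Y=0) weight 1/54
  (Z=1, W=0, X=1, Y=1) weight 1/54
  … 4 more
Group by Z:
  weight(Z=0) = 1/6
  weight(Z=1) = 1/9
Total weight = 1/6 + 1/9 = 5/18
P(Z=0 | obs) = 1/6 / 5/18 = 3/5
P(Z=1 | obs) = 1/9 / 5/18 = 2/5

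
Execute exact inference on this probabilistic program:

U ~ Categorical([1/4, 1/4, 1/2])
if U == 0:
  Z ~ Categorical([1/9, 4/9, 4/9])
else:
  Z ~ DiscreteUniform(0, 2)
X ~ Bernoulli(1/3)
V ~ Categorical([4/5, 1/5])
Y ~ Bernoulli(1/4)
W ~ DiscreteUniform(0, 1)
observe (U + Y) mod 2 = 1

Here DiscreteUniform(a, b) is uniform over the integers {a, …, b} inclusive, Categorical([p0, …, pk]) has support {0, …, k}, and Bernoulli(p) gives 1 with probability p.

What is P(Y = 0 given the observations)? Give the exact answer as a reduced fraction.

P(Y = 0 | obs) = 1/2

Enumerate traces; 72 have nonzero weight after conditioning:
  (U=0, Z=0, X=0, V=0, Y=1, W=0) weight 1/540
  (U=0, Z=0, X=0, V=0, Y=1, W=1) weight 1/540
  (U=0, Z=0, X=0, V=1, Y=1, W=0) weight 1/2160
  (U=0, Z=0, X=0, V=1, Y=1, W=1) weight 1/2160
  (U=0, Z=0, X=1, V=0, Y=1, W=0) weight 1/1080
  (U=0, Z=0, X=1, V=0, Y=1, W=1) weight 1/1080
  (U=0, Z=0, X=1, V=1, Y=1, W=0) weight 1/4320
  (U=0, Z=0, X=1, V=1, Y=1, W=1) weight 1/4320
  (U=1, Z=0, X=0, V=0, Y=0, W=0) weight 1/60
  … 63 more
Group by Y:
  weight(Y=0) = 3/16
  weight(Y=1) = 3/16
Total weight = 3/16 + 3/16 = 3/8
P(Y=0 | obs) = 3/16 / 3/8 = 1/2
P(Y=1 | obs) = 3/16 / 3/8 = 1/2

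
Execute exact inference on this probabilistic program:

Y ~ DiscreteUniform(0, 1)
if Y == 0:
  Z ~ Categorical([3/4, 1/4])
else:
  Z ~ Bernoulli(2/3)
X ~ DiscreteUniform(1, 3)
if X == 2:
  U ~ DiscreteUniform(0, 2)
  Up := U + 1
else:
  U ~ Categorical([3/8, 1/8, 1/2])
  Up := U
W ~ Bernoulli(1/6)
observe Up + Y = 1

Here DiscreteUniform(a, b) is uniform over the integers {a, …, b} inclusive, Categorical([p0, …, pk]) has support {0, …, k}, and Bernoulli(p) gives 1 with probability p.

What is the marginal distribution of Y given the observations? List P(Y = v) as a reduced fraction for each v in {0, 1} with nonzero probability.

P(Y=0) = 7/16, P(Y=1) = 9/16

Enumerate traces; 20 have nonzero weight after conditioning:
  (Y=0, Z=0, X=1, U=1, W=0) weight 5/384
  (Y=0, Z=0, X=1, U=1, W=1) weight 1/384
  (Y=0, Z=0, X=2, U=0, W=0) weight 5/144
  (Y=0, Z=0, X=2, U=0, W=1) weight 1/144
  (Y=0, Z=0, X=3, U=1, W=0) weight 5/384
  (Y=0, Z=0, X=3, U=1, W=1) weight 1/384
  (Y=0, Z=1, X=1, U=1, W=0) weight 5/1152
  (Y=0, Z=1, X=1, U=1, W=1) weight 1/1152
  (Y=1, Z=0, X=1, U=0, W=0) weight 5/288
  … 11 more
Group by Y:
  weight(Y=0) = 7/72
  weight(Y=1) = 1/8
Total weight = 7/72 + 1/8 = 2/9
P(Y=0 | obs) = 7/72 / 2/9 = 7/16
P(Y=1 | obs) = 1/8 / 2/9 = 9/16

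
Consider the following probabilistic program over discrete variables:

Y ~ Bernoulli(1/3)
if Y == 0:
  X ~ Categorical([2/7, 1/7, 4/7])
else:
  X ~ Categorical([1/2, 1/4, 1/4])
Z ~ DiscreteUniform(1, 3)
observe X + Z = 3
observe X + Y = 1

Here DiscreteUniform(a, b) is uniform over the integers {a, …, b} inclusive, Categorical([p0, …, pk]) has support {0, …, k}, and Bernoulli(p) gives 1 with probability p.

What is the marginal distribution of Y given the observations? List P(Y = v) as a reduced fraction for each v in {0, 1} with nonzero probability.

Enumerate traces; 2 have nonzero weight after conditioning:
  (Y=0, X=1, Z=2) weight 2/63
  (Y=1, X=0, Z=3) weight 1/18
Group by Y:
  weight(Y=0) = 2/63
  weight(Y=1) = 1/18
Total weight = 2/63 + 1/18 = 11/126
P(Y=0 | obs) = 2/63 / 11/126 = 4/11
P(Y=1 | obs) = 1/18 / 11/126 = 7/11

P(Y=0) = 4/11, P(Y=1) = 7/11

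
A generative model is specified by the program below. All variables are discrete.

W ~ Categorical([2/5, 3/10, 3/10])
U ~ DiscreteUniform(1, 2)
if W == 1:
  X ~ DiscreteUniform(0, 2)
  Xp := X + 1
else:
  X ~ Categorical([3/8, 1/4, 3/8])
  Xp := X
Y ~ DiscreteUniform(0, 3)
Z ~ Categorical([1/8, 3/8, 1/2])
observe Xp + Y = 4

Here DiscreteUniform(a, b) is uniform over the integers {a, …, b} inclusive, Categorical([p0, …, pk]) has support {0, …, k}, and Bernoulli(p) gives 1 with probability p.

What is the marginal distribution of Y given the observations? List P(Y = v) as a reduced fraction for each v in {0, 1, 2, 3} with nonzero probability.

Enumerate traces; 42 have nonzero weight after conditioning:
  (W=0, U=1, X=1, Y=3, Z=0) weight 1/640
  (W=0, U=1, X=1, Y=3, Z=1) weight 3/640
  (W=0, U=1, X=1, Y=3, Z=2) weight 1/160
  (W=0, U=1, X=2, Y=2, Z=0) weight 3/1280
  (W=0, U=1, X=2, Y=2, Z=1) weight 9/1280
  (W=0, U=1, X=2, Y=2, Z=2) weight 3/320
  (W=0, U=2, X=1, Y=3, Z=0) weight 1/640
  (W=0, U=2, X=1, Y=3, Z=1) weight 3/640
  (W=1, U=1, X=2, Y=1, Z=0) weight 1/640
  … 33 more
Group by Y:
  weight(Y=1) = 1/40
  weight(Y=2) = 29/320
  weight(Y=3) = 11/160
Total weight = 1/40 + 29/320 + 11/160 = 59/320
P(Y=1 | obs) = 1/40 / 59/320 = 8/59
P(Y=2 | obs) = 29/320 / 59/320 = 29/59
P(Y=3 | obs) = 11/160 / 59/320 = 22/59

P(Y=1) = 8/59, P(Y=2) = 29/59, P(Y=3) = 22/59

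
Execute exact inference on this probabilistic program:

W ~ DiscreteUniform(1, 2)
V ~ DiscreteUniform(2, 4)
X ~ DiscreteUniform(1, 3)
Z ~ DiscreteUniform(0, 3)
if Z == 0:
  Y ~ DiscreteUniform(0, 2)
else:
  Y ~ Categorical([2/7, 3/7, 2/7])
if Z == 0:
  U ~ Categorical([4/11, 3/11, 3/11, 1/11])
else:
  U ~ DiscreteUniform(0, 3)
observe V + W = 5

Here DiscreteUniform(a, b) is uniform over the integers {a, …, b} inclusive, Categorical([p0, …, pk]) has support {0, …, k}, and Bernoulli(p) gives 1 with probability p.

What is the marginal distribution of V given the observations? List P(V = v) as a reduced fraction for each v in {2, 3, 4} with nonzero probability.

Enumerate traces; 288 have nonzero weight after conditioning:
  (W=1, V=4, X=1, Z=0, Y=0, U=0) weight 1/594
  (W=1, V=4, X=1, Z=0, Y=0, U=1) weight 1/792
  (W=1, V=4, X=1, Z=0, Y=0, U=2) weight 1/792
  (W=1, V=4, X=1, Z=0, Y=0, U=3) weight 1/2376
  (W=1, V=4, X=1, Z=0, Y=1, U=0) weight 1/594
  (W=1, V=4, X=1, Z=0, Y=1, U=1) weight 1/792
  (W=1, V=4, X=1, Z=0, Y=1, U=2) weight 1/792
  (W=1, V=4, X=1, Z=0, Y=1, U=3) weight 1/2376
  (W=2, V=3, X=1, Z=0, Y=0, U=0) weight 1/594
  … 279 more
Group by V:
  weight(V=3) = 1/6
  weight(V=4) = 1/6
Total weight = 1/6 + 1/6 = 1/3
P(V=3 | obs) = 1/6 / 1/3 = 1/2
P(V=4 | obs) = 1/6 / 1/3 = 1/2

P(V=3) = 1/2, P(V=4) = 1/2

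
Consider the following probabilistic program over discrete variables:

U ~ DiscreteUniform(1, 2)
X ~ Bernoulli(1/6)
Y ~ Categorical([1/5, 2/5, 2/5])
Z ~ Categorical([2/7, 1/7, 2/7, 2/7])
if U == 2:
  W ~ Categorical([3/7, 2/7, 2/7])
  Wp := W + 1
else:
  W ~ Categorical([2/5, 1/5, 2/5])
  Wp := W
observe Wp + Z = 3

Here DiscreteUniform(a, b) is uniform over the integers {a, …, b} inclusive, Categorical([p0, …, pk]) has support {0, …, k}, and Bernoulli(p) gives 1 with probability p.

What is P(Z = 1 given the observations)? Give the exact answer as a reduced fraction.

Enumerate traces; 36 have nonzero weight after conditioning:
  (U=1, X=0, Y=0, Z=1, W=2) weight 1/210
  (U=1, X=0, Y=0, Z=2, W=1) weight 1/210
  (U=1, X=0, Y=0, Z=3, W=0) weight 1/105
  (U=1, X=0, Y=1, Z=1, W=2) weight 1/105
  (U=1, X=0, Y=1, Z=2, W=1) weight 1/105
  (U=1, X=0, Y=1, Z=3, W=0) weight 2/105
  (U=1, X=0, Y=2, Z=1, W=2) weight 1/105
  (U=1, X=0, Y=2, Z=2, W=1) weight 1/105
  (U=2, X=0, Y=0, Z=0, W=2) weight 1/147
  … 27 more
Group by Z:
  weight(Z=0) = 2/49
  weight(Z=1) = 12/245
  weight(Z=2) = 22/245
  weight(Z=3) = 2/35
Total weight = 2/49 + 12/245 + 22/245 + 2/35 = 58/245
P(Z=0 | obs) = 2/49 / 58/245 = 5/29
P(Z=1 | obs) = 12/245 / 58/245 = 6/29
P(Z=2 | obs) = 22/245 / 58/245 = 11/29
P(Z=3 | obs) = 2/35 / 58/245 = 7/29

P(Z = 1 | obs) = 6/29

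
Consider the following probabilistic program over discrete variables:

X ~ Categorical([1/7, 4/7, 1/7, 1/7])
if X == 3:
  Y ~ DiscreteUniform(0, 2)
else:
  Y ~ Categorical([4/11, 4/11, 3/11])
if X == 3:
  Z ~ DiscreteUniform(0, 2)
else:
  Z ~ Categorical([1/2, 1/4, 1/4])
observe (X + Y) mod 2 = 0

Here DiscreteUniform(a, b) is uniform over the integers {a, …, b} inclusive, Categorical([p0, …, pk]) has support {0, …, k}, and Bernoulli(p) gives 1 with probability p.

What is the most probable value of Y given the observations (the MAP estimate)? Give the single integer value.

argmax_v P(Y = v | obs) = 1

Enumerate traces; 18 have nonzero weight after conditioning:
  (X=0, Y=0, Z=0) weight 2/77
  (X=0, Y=0, Z=1) weight 1/77
  (X=0, Y=0, Z=2) weight 1/77
  (X=0, Y=2, Z=0) weight 3/154
  (X=0, Y=2, Z=1) weight 3/308
  (X=0, Y=2, Z=2) weight 3/308
  (X=1, Y=1, Z=0) weight 8/77
  (X=1, Y=1, Z=1) weight 4/77
  … 10 more
Group by Y:
  weight(Y=0) = 8/77
  weight(Y=1) = 59/231
  weight(Y=2) = 6/77
Total weight = 8/77 + 59/231 + 6/77 = 101/231
P(Y=0 | obs) = 8/77 / 101/231 = 24/101
P(Y=1 | obs) = 59/231 / 101/231 = 59/101
P(Y=2 | obs) = 6/77 / 101/231 = 18/101
argmax = 1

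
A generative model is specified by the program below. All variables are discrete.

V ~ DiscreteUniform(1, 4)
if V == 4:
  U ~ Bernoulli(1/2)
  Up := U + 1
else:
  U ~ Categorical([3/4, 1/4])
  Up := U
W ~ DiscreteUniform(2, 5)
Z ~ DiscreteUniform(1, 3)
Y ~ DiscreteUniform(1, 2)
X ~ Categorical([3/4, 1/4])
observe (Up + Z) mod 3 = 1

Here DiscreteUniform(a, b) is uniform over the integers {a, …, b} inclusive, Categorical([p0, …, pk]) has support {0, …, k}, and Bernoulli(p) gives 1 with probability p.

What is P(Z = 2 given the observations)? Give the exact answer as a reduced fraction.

Enumerate traces; 128 have nonzero weight after conditioning:
  (V=1, U=0, W=2, Z=1, Y=1, X=0) weight 3/512
  (V=1, U=0, W=2, Z=1, Y=1, X=1) weight 1/512
  (V=1, U=0, W=2, Z=1, Y=2, X=0) weight 3/512
  (V=1, U=0, W=2, Z=1, Y=2, X=1) weight 1/512
  (V=1, U=0, W=3, Z=1, Y=1, X=0) weight 3/512
  (V=1, U=0, W=3, Z=1, Y=1, X=1) weight 1/512
  (V=1, U=0, W=3, Z=1, Y=2, X=0) weight 3/512
  (V=1, U=0, W=3, Z=1, Y=2, X=1) weight 1/512
  (V=1, U=1, W=2, Z=3, Y=1, X=0) weight 1/512
  (V=4, U=1, W=2, Z=2, Y=1, X=0) weight 1/256
  … 118 more
Group by Z:
  weight(Z=1) = 3/16
  weight(Z=2) = 1/24
  weight(Z=3) = 5/48
Total weight = 3/16 + 1/24 + 5/48 = 1/3
P(Z=1 | obs) = 3/16 / 1/3 = 9/16
P(Z=2 | obs) = 1/24 / 1/3 = 1/8
P(Z=3 | obs) = 5/48 / 1/3 = 5/16

P(Z = 2 | obs) = 1/8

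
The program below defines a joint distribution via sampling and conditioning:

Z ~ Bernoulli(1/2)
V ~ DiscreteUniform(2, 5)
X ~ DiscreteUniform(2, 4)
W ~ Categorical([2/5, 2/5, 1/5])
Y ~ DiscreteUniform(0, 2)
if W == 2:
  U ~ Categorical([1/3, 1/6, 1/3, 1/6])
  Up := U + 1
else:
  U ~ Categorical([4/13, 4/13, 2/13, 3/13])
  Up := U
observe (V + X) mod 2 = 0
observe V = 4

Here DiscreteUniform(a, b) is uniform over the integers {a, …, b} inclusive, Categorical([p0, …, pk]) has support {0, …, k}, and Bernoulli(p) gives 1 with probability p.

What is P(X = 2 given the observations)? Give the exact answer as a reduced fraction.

Enumerate traces; 144 have nonzero weight after conditioning:
  (Z=0, V=4, X=2, W=0, Y=0, U=0) weight 1/585
  (Z=0, V=4, X=2, W=0, Y=0, U=1) weight 1/585
  (Z=0, V=4, X=2, W=0, Y=0, U=2) weight 1/1170
  (Z=0, V=4, X=2, W=0, Y=0, U=3) weight 1/780
  (Z=0, V=4, X=2, W=0, Y=1, U=0) weight 1/585
  (Z=0, V=4, X=2, W=0, Y=1, U=1) weight 1/585
  (Z=0, V=4, X=2, W=0, Y=1, U=2) weight 1/1170
  (Z=0, V=4, X=2, W=0, Y=1, U=3) weight 1/780
  (Z=0, V=4, X=4, W=0, Y=0, U=0) weight 1/585
  … 135 more
Group by X:
  weight(X=2) = 1/12
  weight(X=4) = 1/12
Total weight = 1/12 + 1/12 = 1/6
P(X=2 | obs) = 1/12 / 1/6 = 1/2
P(X=4 | obs) = 1/12 / 1/6 = 1/2

P(X = 2 | obs) = 1/2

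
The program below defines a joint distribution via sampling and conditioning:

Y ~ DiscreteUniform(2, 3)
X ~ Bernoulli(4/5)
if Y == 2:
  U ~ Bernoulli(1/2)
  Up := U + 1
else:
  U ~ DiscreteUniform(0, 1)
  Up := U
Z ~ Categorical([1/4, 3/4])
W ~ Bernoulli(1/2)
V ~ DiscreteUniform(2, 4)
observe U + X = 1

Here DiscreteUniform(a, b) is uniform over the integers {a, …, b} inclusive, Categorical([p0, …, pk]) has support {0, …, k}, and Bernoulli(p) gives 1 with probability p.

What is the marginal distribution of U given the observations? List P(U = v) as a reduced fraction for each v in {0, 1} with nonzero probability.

P(U=0) = 4/5, P(U=1) = 1/5

Enumerate traces; 48 have nonzero weight after conditioning:
  (Y=2, X=0, U=1, Z=0, W=0, V=2) weight 1/480
  (Y=2, X=0, U=1, Z=0, W=0, V=3) weight 1/480
  (Y=2, X=0, U=1, Z=0, W=0, V=4) weight 1/480
  (Y=2, X=0, U=1, Z=0, W=1, V=2) weight 1/480
  (Y=2, X=0, U=1, Z=0, W=1, V=3) weight 1/480
  (Y=2, X=0, U=1, Z=0, W=1, V=4) weight 1/480
  (Y=2, X=0, U=1, Z=1, W=0, V=2) weight 1/160
  (Y=2, X=0, U=1, Z=1, W=0, V=3) weight 1/160
  (Y=2, X=1, U=0, Z=0, W=0, V=2) weight 1/120
  … 39 more
Group by U:
  weight(U=0) = 2/5
  weight(U=1) = 1/10
Total weight = 2/5 + 1/10 = 1/2
P(U=0 | obs) = 2/5 / 1/2 = 4/5
P(U=1 | obs) = 1/10 / 1/2 = 1/5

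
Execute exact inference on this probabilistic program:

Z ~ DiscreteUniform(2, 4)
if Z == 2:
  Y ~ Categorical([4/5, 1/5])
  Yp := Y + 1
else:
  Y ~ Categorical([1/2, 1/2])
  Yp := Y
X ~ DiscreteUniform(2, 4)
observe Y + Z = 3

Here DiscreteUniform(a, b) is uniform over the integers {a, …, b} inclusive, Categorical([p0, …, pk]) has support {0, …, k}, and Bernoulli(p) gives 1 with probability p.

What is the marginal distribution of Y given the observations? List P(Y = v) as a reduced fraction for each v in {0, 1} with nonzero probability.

Enumerate traces; 6 have nonzero weight after conditioning:
  (Z=2, Y=1, X=2) weight 1/45
  (Z=2, Y=1, X=3) weight 1/45
  (Z=2, Y=1, X=4) weight 1/45
  (Z=3, Y=0, X=2) weight 1/18
  (Z=3, Y=0, X=3) weight 1/18
  (Z=3, Y=0, X=4) weight 1/18
Group by Y:
  weight(Y=0) = 1/6
  weight(Y=1) = 1/15
Total weight = 1/6 + 1/15 = 7/30
P(Y=0 | obs) = 1/6 / 7/30 = 5/7
P(Y=1 | obs) = 1/15 / 7/30 = 2/7

P(Y=0) = 5/7, P(Y=1) = 2/7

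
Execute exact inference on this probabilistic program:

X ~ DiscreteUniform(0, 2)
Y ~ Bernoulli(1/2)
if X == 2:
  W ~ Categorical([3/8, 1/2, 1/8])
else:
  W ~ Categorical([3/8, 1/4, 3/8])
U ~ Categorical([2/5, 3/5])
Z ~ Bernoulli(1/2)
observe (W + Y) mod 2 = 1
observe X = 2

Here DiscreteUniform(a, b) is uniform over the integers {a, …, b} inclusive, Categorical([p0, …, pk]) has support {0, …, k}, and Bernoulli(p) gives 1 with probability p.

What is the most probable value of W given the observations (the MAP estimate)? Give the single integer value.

Enumerate traces; 12 have nonzero weight after conditioning:
  (X=2, Y=0, W=1, U=0, Z=0) weight 1/60
  (X=2, Y=0, W=1, U=0, Z=1) weight 1/60
  (X=2, Y=0, W=1, U=1, Z=0) weight 1/40
  (X=2, Y=0, W=1, U=1, Z=1) weight 1/40
  (X=2, Y=1, W=0, U=0, Z=0) weight 1/80
  (X=2, Y=1, W=0, U=0, Z=1) weight 1/80
  (X=2, Y=1, W=0, U=1, Z=0) weight 3/160
  (X=2, Y=1, W=0, U=1, Z=1) weight 3/160
  (X=2, Y=1, W=2, U=0, Z=0) weight 1/240
  … 3 more
Group by W:
  weight(W=0) = 1/16
  weight(W=1) = 1/12
  weight(W=2) = 1/48
Total weight = 1/16 + 1/12 + 1/48 = 1/6
P(W=0 | obs) = 1/16 / 1/6 = 3/8
P(W=1 | obs) = 1/12 / 1/6 = 1/2
P(W=2 | obs) = 1/48 / 1/6 = 1/8
argmax = 1

argmax_v P(W = v | obs) = 1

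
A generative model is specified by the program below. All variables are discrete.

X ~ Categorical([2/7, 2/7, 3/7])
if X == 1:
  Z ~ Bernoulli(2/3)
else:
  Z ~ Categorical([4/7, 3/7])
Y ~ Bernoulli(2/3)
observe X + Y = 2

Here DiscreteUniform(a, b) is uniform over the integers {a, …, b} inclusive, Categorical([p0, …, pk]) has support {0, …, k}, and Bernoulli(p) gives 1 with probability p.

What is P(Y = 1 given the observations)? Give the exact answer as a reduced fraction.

P(Y = 1 | obs) = 4/7

Enumerate traces; 4 have nonzero weight after conditioning:
  (X=1, Z=0, Y=1) weight 4/63
  (X=1, Z=1, Y=1) weight 8/63
  (X=2, Z=0, Y=0) weight 4/49
  (X=2, Z=1, Y=0) weight 3/49
Group by Y:
  weight(Y=0) = 1/7
  weight(Y=1) = 4/21
Total weight = 1/7 + 4/21 = 1/3
P(Y=0 | obs) = 1/7 / 1/3 = 3/7
P(Y=1 | obs) = 4/21 / 1/3 = 4/7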